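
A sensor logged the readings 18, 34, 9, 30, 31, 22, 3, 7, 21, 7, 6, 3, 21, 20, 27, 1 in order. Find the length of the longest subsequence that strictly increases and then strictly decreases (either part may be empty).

inc[i] = longest strictly increasing subsequence ending at i; dec[i] = longest strictly decreasing subsequence starting at i:
i:      1  2  3  4  5  6  7  8  9 10 11 12 13 14 15 16
a[i]:  18 34  9 30 31 22  3  7 21  7  6  3 21 20 27  1
inc:    1  2  1  2  3  2  1  2  3  2  2  1  3  3  4  1
dec:    6  8  5  7  7  6  2  4  5  4  3  2  3  2  2  1
Best peak at i=2 (value 34): inc=2, dec=8, length 2+8−1 = 9.

9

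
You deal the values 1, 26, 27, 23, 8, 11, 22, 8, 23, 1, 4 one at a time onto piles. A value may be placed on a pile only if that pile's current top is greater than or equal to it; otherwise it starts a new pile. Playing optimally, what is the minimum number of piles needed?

Place each on the leftmost legal pile:
1 → new pile 1 (tops now [1])
26 → new pile 2 (tops now [1, 26])
27 → new pile 3 (tops now [1, 26, 27])
23 → pile 2 (tops now [1, 23, 27])
8 → pile 2 (tops now [1, 8, 27])
11 → pile 3 (tops now [1, 8, 11])
22 → new pile 4 (tops now [1, 8, 11, 22])
8 → pile 2 (tops now [1, 8, 11, 22])
23 → new pile 5 (tops now [1, 8, 11, 22, 23])
1 → pile 1 (tops now [1, 8, 11, 22, 23])
4 → pile 2 (tops now [1, 4, 11, 22, 23])
Five piles.

5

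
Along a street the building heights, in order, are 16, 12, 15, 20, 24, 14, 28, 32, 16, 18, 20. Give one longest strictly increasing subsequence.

12, 15, 20, 24, 28, 32

Patience tails give the LIS length; then backtrack through the dp parents:
16 → extends → [16]
12 → replaces 16 → [12]
15 → extends → [12, 15]
20 → extends → [12, 15, 20]
24 → extends → [12, 15, 20, 24]
14 → replaces 15 → [12, 14, 20, 24]
28 → extends → [12, 14, 20, 24, 28]
32 → extends → [12, 14, 20, 24, 28, 32]
16 → replaces 20 → [12, 14, 16, 24, 28, 32]
18 → replaces 24 → [12, 14, 16, 18, 28, 32]
20 → replaces 28 → [12, 14, 16, 18, 20, 32]
Length 6; one witness is 12, 15, 20, 24, 28, 32.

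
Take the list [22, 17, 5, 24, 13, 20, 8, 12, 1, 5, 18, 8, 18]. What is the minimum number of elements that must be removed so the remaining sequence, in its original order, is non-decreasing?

8

Fewest deletions = n − (longest non-decreasing subsequence).
Patience tails:
22 → extends → [22]
17 → replaces 22 → [17]
5 → replaces 17 → [5]
24 → extends → [5, 24]
13 → replaces 24 → [5, 13]
20 → extends → [5, 13, 20]
8 → replaces 13 → [5, 8, 20]
12 → replaces 20 → [5, 8, 12]
1 → replaces 5 → [1, 8, 12]
5 → replaces 8 → [1, 5, 12]
18 → extends → [1, 5, 12, 18]
8 → replaces 12 → [1, 5, 8, 18]
18 → extends → [1, 5, 8, 18, 18]
Longest non-decreasing subsequence has length 5, so deletions = 13 − 5 = 8.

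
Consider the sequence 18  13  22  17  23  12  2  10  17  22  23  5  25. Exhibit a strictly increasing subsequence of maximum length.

Patience tails give the LIS length; then backtrack through the dp parents:
18 → extends → [18]
13 → replaces 18 → [13]
22 → extends → [13, 22]
17 → replaces 22 → [13, 17]
23 → extends → [13, 17, 23]
12 → replaces 13 → [12, 17, 23]
2 → replaces 12 → [2, 17, 23]
10 → replaces 17 → [2, 10, 23]
17 → replaces 23 → [2, 10, 17]
22 → extends → [2, 10, 17, 22]
23 → extends → [2, 10, 17, 22, 23]
5 → replaces 10 → [2, 5, 17, 22, 23]
25 → extends → [2, 5, 17, 22, 23, 25]
Length 6; one witness is 2, 10, 17, 22, 23, 25.

2, 10, 17, 22, 23, 25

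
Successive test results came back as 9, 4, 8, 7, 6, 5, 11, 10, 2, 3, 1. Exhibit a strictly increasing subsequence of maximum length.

Patience tails give the LIS length; then backtrack through the dp parents:
9 → extends → [9]
4 → replaces 9 → [4]
8 → extends → [4, 8]
7 → replaces 8 → [4, 7]
6 → replaces 7 → [4, 6]
5 → replaces 6 → [4, 5]
11 → extends → [4, 5, 11]
10 → replaces 11 → [4, 5, 10]
2 → replaces 4 → [2, 5, 10]
3 → replaces 5 → [2, 3, 10]
1 → replaces 2 → [1, 3, 10]
Length 3; one witness is 4, 8, 11.

4, 8, 11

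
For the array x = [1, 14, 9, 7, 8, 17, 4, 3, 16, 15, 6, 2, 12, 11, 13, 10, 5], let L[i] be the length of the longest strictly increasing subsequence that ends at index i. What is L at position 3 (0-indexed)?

dp[i] = 1 + max{dp[j] : j<i, x[j]<x[i]} (or 1 if no such j):
i:      0  1  2  3  4  5  6  7  8  9 10 11 12 13 14 15 16
x[i]:   1 14  9  7  8 17  4  3 16 15  6  2 12 11 13 10  5
dp:     1  2  2  2  3  4  2  2  4  4  3  2  4  4  5  4  3
At index 3 the value is 2.

2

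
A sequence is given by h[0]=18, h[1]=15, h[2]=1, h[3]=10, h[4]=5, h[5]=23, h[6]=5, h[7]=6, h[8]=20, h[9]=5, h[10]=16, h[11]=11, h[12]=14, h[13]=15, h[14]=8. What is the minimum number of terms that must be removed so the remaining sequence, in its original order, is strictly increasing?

Fewest deletions = n − (longest strictly increasing subsequence).
i:      0  1  2  3  4  5  6  7  8  9 10 11 12 13 14
h[i]:  18 15  1 10  5 23  5  6 20  5 16 11 14 15  8
dp:     1  1  1  2  2  3  2  3  4  2  4  4  5  6  4
max dp = 6, so deletions = 15 − 6 = 9.

9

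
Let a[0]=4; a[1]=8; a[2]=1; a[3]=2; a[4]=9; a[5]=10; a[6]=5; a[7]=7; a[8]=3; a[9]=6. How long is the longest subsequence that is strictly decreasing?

3

Let dp[i] be the longest strictly decreasing subsequence ending at i:
i:      0  1  2  3  4  5  6  7  8  9
a[i]:   4  8  1  2  9 10  5  7  3  6
dp:     1  1  2  2  1  1  2  2  3  3
Maximum is 3.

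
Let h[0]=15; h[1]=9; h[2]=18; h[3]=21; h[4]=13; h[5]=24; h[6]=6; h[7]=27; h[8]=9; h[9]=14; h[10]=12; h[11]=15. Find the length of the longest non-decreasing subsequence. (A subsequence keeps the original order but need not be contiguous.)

Track the smallest tail for each achievable length (allowing ties):
15 → extends → [15]
9 → replaces 15 → [9]
18 → extends → [9, 18]
21 → extends → [9, 18, 21]
13 → replaces 18 → [9, 13, 21]
24 → extends → [9, 13, 21, 24]
6 → replaces 9 → [6, 13, 21, 24]
27 → extends → [6, 13, 21, 24, 27]
9 → replaces 13 → [6, 9, 21, 24, 27]
14 → replaces 21 → [6, 9, 14, 24, 27]
12 → replaces 14 → [6, 9, 12, 24, 27]
15 → replaces 24 → [6, 9, 12, 15, 27]
Five tails, so the longest non-decreasing subsequence has length 5 (e.g. 15, 18, 21, 24, 27).

5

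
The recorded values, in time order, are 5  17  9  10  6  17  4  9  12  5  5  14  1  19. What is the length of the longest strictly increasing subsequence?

Track the smallest tail for each achievable length (strict):
5 → extends → [5]
17 → extends → [5, 17]
9 → replaces 17 → [5, 9]
10 → extends → [5, 9, 10]
6 → replaces 9 → [5, 6, 10]
17 → extends → [5, 6, 10, 17]
4 → replaces 5 → [4, 6, 10, 17]
9 → replaces 10 → [4, 6, 9, 17]
12 → replaces 17 → [4, 6, 9, 12]
5 → replaces 6 → [4, 5, 9, 12]
5 → already a tail → [4, 5, 9, 12]
14 → extends → [4, 5, 9, 12, 14]
1 → replaces 4 → [1, 5, 9, 12, 14]
19 → extends → [1, 5, 9, 12, 14, 19]
Six tails, so the longest strictly increasing subsequence has length 6 (e.g. 5, 9, 10, 12, 14, 19).

6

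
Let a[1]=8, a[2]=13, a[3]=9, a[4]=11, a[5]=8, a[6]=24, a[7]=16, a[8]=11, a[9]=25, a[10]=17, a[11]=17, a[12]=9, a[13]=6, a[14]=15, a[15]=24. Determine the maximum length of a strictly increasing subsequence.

Track the smallest tail for each achievable length (strict):
8 → extends → [8]
13 → extends → [8, 13]
9 → replaces 13 → [8, 9]
11 → extends → [8, 9, 11]
8 → already a tail → [8, 9, 11]
24 → extends → [8, 9, 11, 24]
16 → replaces 24 → [8, 9, 11, 16]
11 → already a tail → [8, 9, 11, 16]
25 → extends → [8, 9, 11, 16, 25]
17 → replaces 25 → [8, 9, 11, 16, 17]
17 → already a tail → [8, 9, 11, 16, 17]
9 → already a tail → [8, 9, 11, 16, 17]
6 → replaces 8 → [6, 9, 11, 16, 17]
15 → replaces 16 → [6, 9, 11, 15, 17]
24 → extends → [6, 9, 11, 15, 17, 24]
Six tails, so the longest strictly increasing subsequence has length 6 (e.g. 8, 9, 11, 16, 17, 24).

6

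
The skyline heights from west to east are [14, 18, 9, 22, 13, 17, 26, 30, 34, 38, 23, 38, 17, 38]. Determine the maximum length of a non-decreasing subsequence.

Let dp[i] be the length of the longest such subsequence ending at index i:
i:      1  2  3  4  5  6  7  8  9 10 11 12 13 14
a[i]:  14 18  9 22 13 17 26 30 34 38 23 38 17 38
dp:     1  2  1  3  2  3  4  5  6  7  4  8  4  9
Maximum dp value is 9.

9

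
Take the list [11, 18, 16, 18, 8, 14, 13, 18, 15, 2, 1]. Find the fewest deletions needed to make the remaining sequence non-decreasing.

7

Fewest deletions = n − (longest non-decreasing subsequence).
i:      1  2  3  4  5  6  7  8  9 10 11
a[i]:  11 18 16 18  8 14 13 18 15  2  1
dp:     1  2  2  3  1  2  2  4  3  1  1
max dp = 4, so deletions = 11 − 4 = 7.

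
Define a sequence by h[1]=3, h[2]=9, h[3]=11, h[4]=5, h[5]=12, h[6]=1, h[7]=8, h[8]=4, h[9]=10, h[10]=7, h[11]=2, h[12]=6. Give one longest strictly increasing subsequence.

3, 9, 11, 12

Patience tails give the LIS length; then backtrack through the dp parents:
3 → extends → [3]
9 → extends → [3, 9]
11 → extends → [3, 9, 11]
5 → replaces 9 → [3, 5, 11]
12 → extends → [3, 5, 11, 12]
1 → replaces 3 → [1, 5, 11, 12]
8 → replaces 11 → [1, 5, 8, 12]
4 → replaces 5 → [1, 4, 8, 12]
10 → replaces 12 → [1, 4, 8, 10]
7 → replaces 8 → [1, 4, 7, 10]
2 → replaces 4 → [1, 2, 7, 10]
6 → replaces 7 → [1, 2, 6, 10]
Length 4; one witness is 3, 9, 11, 12.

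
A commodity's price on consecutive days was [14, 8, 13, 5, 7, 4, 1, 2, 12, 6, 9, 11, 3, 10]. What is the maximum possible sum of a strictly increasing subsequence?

Let S[i] be the best sum of a strictly increasing subsequence ending at i:
i:      1  2  3  4  5  6  7  8  9 10 11 12 13 14
a[i]:  14  8 13  5  7  4  1  2 12  6  9 11  3 10
S:     14  8 21  5 12  4  1  3 24 11 21 32  6 31
Maximum is 32 (e.g. 5 + 7 + 9 + 11).

32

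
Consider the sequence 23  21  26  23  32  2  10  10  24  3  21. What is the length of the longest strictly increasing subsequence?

Let dp[i] be the length of the longest such subsequence ending at index i:
i:      1  2  3  4  5  6  7  8  9 10 11
a[i]:  23 21 26 23 32  2 10 10 24  3 21
dp:     1  1  2  2  3  1  2  2  3  2  3
Maximum dp value is 3.

3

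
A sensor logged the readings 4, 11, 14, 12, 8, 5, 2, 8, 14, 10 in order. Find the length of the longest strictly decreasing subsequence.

5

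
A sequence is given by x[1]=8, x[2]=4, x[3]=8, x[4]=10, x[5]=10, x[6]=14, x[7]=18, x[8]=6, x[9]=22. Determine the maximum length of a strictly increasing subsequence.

6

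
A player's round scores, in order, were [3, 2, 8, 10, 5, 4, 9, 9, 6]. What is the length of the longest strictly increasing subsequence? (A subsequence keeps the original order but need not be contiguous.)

Let dp[i] be the length of the longest such subsequence ending at index i:
i:      1  2  3  4  5  6  7  8  9
a[i]:   3  2  8 10  5  4  9  9  6
dp:     1  1  2  3  2  2  3  3  3
Maximum dp value is 3.

3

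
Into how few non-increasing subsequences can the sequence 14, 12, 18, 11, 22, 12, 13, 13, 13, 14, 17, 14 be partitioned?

5

Place each on the leftmost legal pile:
14 → new pile 1 (tops now [14])
12 → pile 1 (tops now [12])
18 → new pile 2 (tops now [12, 18])
11 → pile 1 (tops now [11, 18])
22 → new pile 3 (tops now [11, 18, 22])
12 → pile 2 (tops now [11, 12, 22])
13 → pile 3 (tops now [11, 12, 13])
13 → pile 3 (tops now [11, 12, 13])
13 → pile 3 (tops now [11, 12, 13])
14 → new pile 4 (tops now [11, 12, 13, 14])
17 → new pile 5 (tops now [11, 12, 13, 14, 17])
14 → pile 4 (tops now [11, 12, 13, 14, 17])
Five piles.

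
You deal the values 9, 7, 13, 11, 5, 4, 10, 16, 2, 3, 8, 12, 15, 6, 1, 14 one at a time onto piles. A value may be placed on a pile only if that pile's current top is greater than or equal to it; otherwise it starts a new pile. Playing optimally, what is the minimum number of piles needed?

The minimum number of non-increasing subsequences covering a sequence equals the length of its longest strictly increasing subsequence.
LIS length is 5 (e.g. 2, 3, 8, 12, 15), so 5 piles are needed.

5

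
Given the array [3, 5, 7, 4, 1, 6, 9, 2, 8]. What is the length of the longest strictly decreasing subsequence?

3

Let dp[i] be the longest strictly decreasing subsequence ending at i:
i:     1 2 3 4 5 6 7 8 9
a[i]:  3 5 7 4 1 6 9 2 8
dp:    1 1 1 2 3 2 1 3 2
Maximum is 3.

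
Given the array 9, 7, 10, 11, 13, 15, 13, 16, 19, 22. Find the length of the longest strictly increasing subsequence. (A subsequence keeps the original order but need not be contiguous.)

Let dp[i] be the length of the longest such subsequence ending at index i:
i:      1  2  3  4  5  6  7  8  9 10
a[i]:   9  7 10 11 13 15 13 16 19 22
dp:     1  1  2  3  4  5  4  6  7  8
Maximum dp value is 8.

8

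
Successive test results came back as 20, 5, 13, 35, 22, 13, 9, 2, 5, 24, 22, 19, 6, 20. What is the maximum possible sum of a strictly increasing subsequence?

Let S[i] be the best sum of a strictly increasing subsequence ending at i:
i:      1  2  3  4  5  6  7  8  9 10 11 12 13 14
a[i]:  20  5 13 35 22 13  9  2  5 24 22 19  6 20
S:     20  5 18 55 42 18 14  2  7 66 42 37 13 57
Maximum is 66 (e.g. 20 + 22 + 24).

66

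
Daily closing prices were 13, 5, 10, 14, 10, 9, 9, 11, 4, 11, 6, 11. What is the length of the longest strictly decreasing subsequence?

Let dp[i] be the longest strictly decreasing subsequence ending at i:
i:      1  2  3  4  5  6  7  8  9 10 11 12
a[i]:  13  5 10 14 10  9  9 11  4 11  6 11
dp:     1  2  2  1  2  3  3  2  4  2  4  2
Maximum is 4.

4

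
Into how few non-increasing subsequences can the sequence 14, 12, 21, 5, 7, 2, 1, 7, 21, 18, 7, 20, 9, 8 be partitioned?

4

Place each on the leftmost legal pile:
14 → new pile 1 (tops now [14])
12 → pile 1 (tops now [12])
21 → new pile 2 (tops now [12, 21])
5 → pile 1 (tops now [5, 21])
7 → pile 2 (tops now [5, 7])
2 → pile 1 (tops now [2, 7])
1 → pile 1 (tops now [1, 7])
7 → pile 2 (tops now [1, 7])
21 → new pile 3 (tops now [1, 7, 21])
18 → pile 3 (tops now [1, 7, 18])
7 → pile 2 (tops now [1, 7, 18])
20 → new pile 4 (tops now [1, 7, 18, 20])
9 → pile 3 (tops now [1, 7, 9, 20])
8 → pile 3 (tops now [1, 7, 8, 20])
Four piles.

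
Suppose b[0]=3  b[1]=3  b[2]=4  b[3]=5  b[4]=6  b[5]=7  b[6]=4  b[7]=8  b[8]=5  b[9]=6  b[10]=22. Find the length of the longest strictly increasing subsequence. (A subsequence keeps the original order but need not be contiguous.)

7

Let dp[i] be the length of the longest such subsequence ending at index i:
i:      0  1  2  3  4  5  6  7  8  9 10
b[i]:   3  3  4  5  6  7  4  8  5  6 22
dp:     1  1  2  3  4  5  2  6  3  4  7
Maximum dp value is 7.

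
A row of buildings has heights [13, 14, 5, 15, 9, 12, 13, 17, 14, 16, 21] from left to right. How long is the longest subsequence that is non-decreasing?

Let dp[i] be the length of the longest such subsequence ending at index i:
i:      1  2  3  4  5  6  7  8  9 10 11
a[i]:  13 14  5 15  9 12 13 17 14 16 21
dp:     1  2  1  3  2  3  4  5  5  6  7
Maximum dp value is 7.

7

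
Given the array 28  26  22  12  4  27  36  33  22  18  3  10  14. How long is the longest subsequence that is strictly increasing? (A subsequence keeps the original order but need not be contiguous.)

3

Track the smallest tail for each achievable length (strict):
28 → extends → [28]
26 → replaces 28 → [26]
22 → replaces 26 → [22]
12 → replaces 22 → [12]
4 → replaces 12 → [4]
27 → extends → [4, 27]
36 → extends → [4, 27, 36]
33 → replaces 36 → [4, 27, 33]
22 → replaces 27 → [4, 22, 33]
18 → replaces 22 → [4, 18, 33]
3 → replaces 4 → [3, 18, 33]
10 → replaces 18 → [3, 10, 33]
14 → replaces 33 → [3, 10, 14]
Three tails, so the longest strictly increasing subsequence has length 3 (e.g. 26, 27, 36).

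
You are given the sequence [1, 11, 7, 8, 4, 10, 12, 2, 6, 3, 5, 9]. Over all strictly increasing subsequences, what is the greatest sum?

38

Let S[i] be the best sum of a strictly increasing subsequence ending at i:
i:      1  2  3  4  5  6  7  8  9 10 11 12
a[i]:   1 11  7  8  4 10 12  2  6  3  5  9
S:      1 12  8 16  5 26 38  3 11  6 11 25
Maximum is 38 (e.g. 1 + 7 + 8 + 10 + 12).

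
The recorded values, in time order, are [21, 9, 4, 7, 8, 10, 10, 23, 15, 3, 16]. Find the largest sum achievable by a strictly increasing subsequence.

Let S[i] be the best sum of a strictly increasing subsequence ending at i:
i:      1  2  3  4  5  6  7  8  9 10 11
a[i]:  21  9  4  7  8 10 10 23 15  3 16
S:     21  9  4 11 19 29 29 52 44  3 60
Maximum is 60 (e.g. 4 + 7 + 8 + 10 + 15 + 16).

60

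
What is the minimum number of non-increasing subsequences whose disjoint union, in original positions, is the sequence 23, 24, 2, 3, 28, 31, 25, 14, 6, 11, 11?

4

The minimum number of non-increasing subsequences covering a sequence equals the length of its longest strictly increasing subsequence.
LIS length is 4 (e.g. 23, 24, 28, 31), so 4 piles are needed.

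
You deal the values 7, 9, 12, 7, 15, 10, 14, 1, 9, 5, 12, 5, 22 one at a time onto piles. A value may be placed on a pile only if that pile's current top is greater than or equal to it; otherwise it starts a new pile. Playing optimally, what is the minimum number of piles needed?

5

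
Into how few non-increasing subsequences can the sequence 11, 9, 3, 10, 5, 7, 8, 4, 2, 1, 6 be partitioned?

4

Place each on the leftmost legal pile:
11 → new pile 1 (tops now [11])
9 → pile 1 (tops now [9])
3 → pile 1 (tops now [3])
10 → new pile 2 (tops now [3, 10])
5 → pile 2 (tops now [3, 5])
7 → new pile 3 (tops now [3, 5, 7])
8 → new pile 4 (tops now [3, 5, 7, 8])
4 → pile 2 (tops now [3, 4, 7, 8])
2 → pile 1 (tops now [2, 4, 7, 8])
1 → pile 1 (tops now [1, 4, 7, 8])
6 → pile 3 (tops now [1, 4, 6, 8])
Four piles.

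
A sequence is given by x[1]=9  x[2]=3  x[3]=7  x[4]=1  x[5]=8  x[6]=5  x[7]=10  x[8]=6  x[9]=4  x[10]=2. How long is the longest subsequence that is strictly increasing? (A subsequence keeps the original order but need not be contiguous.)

Track the smallest tail for each achievable length (strict):
9 → extends → [9]
3 → replaces 9 → [3]
7 → extends → [3, 7]
1 → replaces 3 → [1, 7]
8 → extends → [1, 7, 8]
5 → replaces 7 → [1, 5, 8]
10 → extends → [1, 5, 8, 10]
6 → replaces 8 → [1, 5, 6, 10]
4 → replaces 5 → [1, 4, 6, 10]
2 → replaces 4 → [1, 2, 6, 10]
Four tails, so the longest strictly increasing subsequence has length 4 (e.g. 3, 7, 8, 10).

4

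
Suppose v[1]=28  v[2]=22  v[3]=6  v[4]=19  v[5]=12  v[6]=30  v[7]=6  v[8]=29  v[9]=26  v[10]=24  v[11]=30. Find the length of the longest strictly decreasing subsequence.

5

Negate each value so 'decreasing' becomes 'increasing', then run patience tails on the negated sequence:
-28 → extends → [-28]
-22 → extends → [-28, -22]
-6 → extends → [-28, -22, -6]
-19 → replaces -6 → [-28, -22, -19]
-12 → extends → [-28, -22, -19, -12]
-30 → replaces -28 → [-30, -22, -19, -12]
-6 → extends → [-30, -22, -19, -12, -6]
-29 → replaces -22 → [-30, -29, -19, -12, -6]
-26 → replaces -19 → [-30, -29, -26, -12, -6]
-24 → replaces -12 → [-30, -29, -26, -24, -6]
-30 → already a tail → [-30, -29, -26, -24, -6]
Five tails, so the longest strictly decreasing subsequence of the original has length 5.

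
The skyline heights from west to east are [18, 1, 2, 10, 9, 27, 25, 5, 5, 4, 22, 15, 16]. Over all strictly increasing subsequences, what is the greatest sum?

Let S[i] be the best sum of a strictly increasing subsequence ending at i:
i:      1  2  3  4  5  6  7  8  9 10 11 12 13
a[i]:  18  1  2 10  9 27 25  5  5  4 22 15 16
S:     18  1  3 13 12 45 43  8  8  7 40 28 44
Maximum is 45 (e.g. 18 + 27).

45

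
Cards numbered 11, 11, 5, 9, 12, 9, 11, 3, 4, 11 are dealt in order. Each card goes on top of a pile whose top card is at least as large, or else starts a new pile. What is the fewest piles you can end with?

Place each on the leftmost legal pile:
11 → new pile 1 (tops now [11])
11 → pile 1 (tops now [11])
5 → pile 1 (tops now [5])
9 → new pile 2 (tops now [5, 9])
12 → new pile 3 (tops now [5, 9, 12])
9 → pile 2 (tops now [5, 9, 12])
11 → pile 3 (tops now [5, 9, 11])
3 → pile 1 (tops now [3, 9, 11])
4 → pile 2 (tops now [3, 4, 11])
11 → pile 3 (tops now [3, 4, 11])
Three piles.

3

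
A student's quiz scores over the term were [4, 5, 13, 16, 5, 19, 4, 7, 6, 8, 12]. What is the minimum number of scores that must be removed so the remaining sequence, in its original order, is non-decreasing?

Fewest deletions = n − (longest non-decreasing subsequence).
i:      1  2  3  4  5  6  7  8  9 10 11
a[i]:   4  5 13 16  5 19  4  7  6  8 12
dp:     1  2  3  4  3  5  2  4  4  5  6
max dp = 6, so deletions = 11 − 6 = 5.

5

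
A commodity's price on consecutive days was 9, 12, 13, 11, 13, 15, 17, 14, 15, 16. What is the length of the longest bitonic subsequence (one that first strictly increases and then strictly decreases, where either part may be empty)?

6

inc[i] = longest strictly increasing subsequence ending at i; dec[i] = longest strictly decreasing subsequence starting at i:
i:      1  2  3  4  5  6  7  8  9 10
a[i]:   9 12 13 11 13 15 17 14 15 16
inc:    1  2  3  2  3  4  5  4  5  6
dec:    1  2  2  1  1  2  2  1  1  1
Best peak at i=7 (value 17): inc=5, dec=2, length 5+2−1 = 6.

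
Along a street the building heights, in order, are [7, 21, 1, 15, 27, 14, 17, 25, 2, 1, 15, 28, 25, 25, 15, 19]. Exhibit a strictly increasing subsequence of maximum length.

7, 15, 17, 25, 28

Patience tails give the LIS length; then backtrack through the dp parents:
7 → extends → [7]
21 → extends → [7, 21]
1 → replaces 7 → [1, 21]
15 → replaces 21 → [1, 15]
27 → extends → [1, 15, 27]
14 → replaces 15 → [1, 14, 27]
17 → replaces 27 → [1, 14, 17]
25 → extends → [1, 14, 17, 25]
2 → replaces 14 → [1, 2, 17, 25]
1 → already a tail → [1, 2, 17, 25]
15 → replaces 17 → [1, 2, 15, 25]
28 → extends → [1, 2, 15, 25, 28]
25 → already a tail → [1, 2, 15, 25, 28]
25 → already a tail → [1, 2, 15, 25, 28]
15 → already a tail → [1, 2, 15, 25, 28]
19 → replaces 25 → [1, 2, 15, 19, 28]
Length 5; one witness is 7, 15, 17, 25, 28.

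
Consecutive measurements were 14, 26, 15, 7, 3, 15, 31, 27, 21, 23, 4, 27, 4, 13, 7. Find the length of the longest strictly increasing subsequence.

Track the smallest tail for each achievable length (strict):
14 → extends → [14]
26 → extends → [14, 26]
15 → replaces 26 → [14, 15]
7 → replaces 14 → [7, 15]
3 → replaces 7 → [3, 15]
15 → already a tail → [3, 15]
31 → extends → [3, 15, 31]
27 → replaces 31 → [3, 15, 27]
21 → replaces 27 → [3, 15, 21]
23 → extends → [3, 15, 21, 23]
4 → replaces 15 → [3, 4, 21, 23]
27 → extends → [3, 4, 21, 23, 27]
4 → already a tail → [3, 4, 21, 23, 27]
13 → replaces 21 → [3, 4, 13, 23, 27]
7 → replaces 13 → [3, 4, 7, 23, 27]
Five tails, so the longest strictly increasing subsequence has length 5 (e.g. 14, 15, 21, 23, 27).

5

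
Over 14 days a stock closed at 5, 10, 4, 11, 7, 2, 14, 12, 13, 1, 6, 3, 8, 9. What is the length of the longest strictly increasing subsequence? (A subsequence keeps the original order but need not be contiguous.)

5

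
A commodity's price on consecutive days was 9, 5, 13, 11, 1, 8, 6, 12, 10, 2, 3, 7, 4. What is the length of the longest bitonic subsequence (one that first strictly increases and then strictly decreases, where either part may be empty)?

6

inc[i] = longest strictly increasing subsequence ending at i; dec[i] = longest strictly decreasing subsequence starting at i:
i:      1  2  3  4  5  6  7  8  9 10 11 12 13
a[i]:   9  5 13 11  1  8  6 12 10  2  3  7  4
inc:    1  1  2  2  1  2  2  3  3  2  3  4  4
dec:    4  2  5  4  1  3  2  4  3  1  1  2  1
Best peak at i=3 (value 13): inc=2, dec=5, length 2+5−1 = 6.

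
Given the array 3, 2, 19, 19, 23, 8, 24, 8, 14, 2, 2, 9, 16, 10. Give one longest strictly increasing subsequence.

Patience tails give the LIS length; then backtrack through the dp parents:
3 → extends → [3]
2 → replaces 3 → [2]
19 → extends → [2, 19]
19 → already a tail → [2, 19]
23 → extends → [2, 19, 23]
8 → replaces 19 → [2, 8, 23]
24 → extends → [2, 8, 23, 24]
8 → already a tail → [2, 8, 23, 24]
14 → replaces 23 → [2, 8, 14, 24]
2 → already a tail → [2, 8, 14, 24]
2 → already a tail → [2, 8, 14, 24]
9 → replaces 14 → [2, 8, 9, 24]
16 → replaces 24 → [2, 8, 9, 16]
10 → replaces 16 → [2, 8, 9, 10]
Length 4; one witness is 3, 19, 23, 24.

3, 19, 23, 24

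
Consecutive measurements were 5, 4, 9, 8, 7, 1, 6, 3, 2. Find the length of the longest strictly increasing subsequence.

2

Let dp[i] be the length of the longest such subsequence ending at index i:
i:     1 2 3 4 5 6 7 8 9
a[i]:  5 4 9 8 7 1 6 3 2
dp:    1 1 2 2 2 1 2 2 2
Maximum dp value is 2.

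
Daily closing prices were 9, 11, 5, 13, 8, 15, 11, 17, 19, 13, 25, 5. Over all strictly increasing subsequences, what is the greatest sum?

109

Let S[i] be the best sum of a strictly increasing subsequence ending at i:
i:       1   2   3   4   5   6   7   8   9  10  11  12
a[i]:    9  11   5  13   8  15  11  17  19  13  25   5
S:       9  20   5  33  13  48  24  65  84  37 109   5
Maximum is 109 (e.g. 9 + 11 + 13 + 15 + 17 + 19 + 25).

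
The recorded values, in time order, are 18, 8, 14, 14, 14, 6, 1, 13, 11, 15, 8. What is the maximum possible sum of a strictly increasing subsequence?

37

Let S[i] be the best sum of a strictly increasing subsequence ending at i:
i:      1  2  3  4  5  6  7  8  9 10 11
a[i]:  18  8 14 14 14  6  1 13 11 15  8
S:     18  8 22 22 22  6  1 21 19 37 14
Maximum is 37 (e.g. 8 + 14 + 15).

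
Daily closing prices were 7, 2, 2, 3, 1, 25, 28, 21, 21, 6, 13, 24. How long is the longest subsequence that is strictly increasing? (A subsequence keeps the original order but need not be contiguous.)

5

Let dp[i] be the length of the longest such subsequence ending at index i:
i:      1  2  3  4  5  6  7  8  9 10 11 12
a[i]:   7  2  2  3  1 25 28 21 21  6 13 24
dp:     1  1  1  2  1  3  4  3  3  3  4  5
Maximum dp value is 5.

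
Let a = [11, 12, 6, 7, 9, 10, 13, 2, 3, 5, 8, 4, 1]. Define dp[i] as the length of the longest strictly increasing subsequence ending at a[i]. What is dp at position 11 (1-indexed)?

4

dp[i] = 1 + max{dp[j] : j<i, a[j]<a[i]} (or 1 if no such j):
i:      1  2  3  4  5  6  7  8  9 10 11 12 13
a[i]:  11 12  6  7  9 10 13  2  3  5  8  4  1
dp:     1  2  1  2  3  4  5  1  2  3  4  3  1
At index 11 the value is 4.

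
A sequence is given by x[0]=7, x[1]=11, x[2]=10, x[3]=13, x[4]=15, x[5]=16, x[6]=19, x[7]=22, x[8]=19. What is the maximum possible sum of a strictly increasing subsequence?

103

Let S[i] be the best sum of a strictly increasing subsequence ending at i:
i:       0   1   2   3   4   5   6   7   8
x[i]:    7  11  10  13  15  16  19  22  19
S:       7  18  17  31  46  62  81 103  81
Maximum is 103 (e.g. 7 + 11 + 13 + 15 + 16 + 19 + 22).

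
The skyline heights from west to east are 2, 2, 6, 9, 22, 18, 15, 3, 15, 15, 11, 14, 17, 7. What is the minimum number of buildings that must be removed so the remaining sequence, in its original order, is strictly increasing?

8

Fewest deletions = n − (longest strictly increasing subsequence).
Patience tails:
2 → extends → [2]
2 → already a tail → [2]
6 → extends → [2, 6]
9 → extends → [2, 6, 9]
22 → extends → [2, 6, 9, 22]
18 → replaces 22 → [2, 6, 9, 18]
15 → replaces 18 → [2, 6, 9, 15]
3 → replaces 6 → [2, 3, 9, 15]
15 → already a tail → [2, 3, 9, 15]
15 → already a tail → [2, 3, 9, 15]
11 → replaces 15 → [2, 3, 9, 11]
14 → extends → [2, 3, 9, 11, 14]
17 → extends → [2, 3, 9, 11, 14, 17]
7 → replaces 9 → [2, 3, 7, 11, 14, 17]
Longest strictly increasing subsequence has length 6, so deletions = 14 − 6 = 8.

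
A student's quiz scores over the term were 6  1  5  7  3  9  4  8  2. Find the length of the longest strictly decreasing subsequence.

Negate each value so 'decreasing' becomes 'increasing', then run patience tails on the negated sequence:
-6 → extends → [-6]
-1 → extends → [-6, -1]
-5 → replaces -1 → [-6, -5]
-7 → replaces -6 → [-7, -5]
-3 → extends → [-7, -5, -3]
-9 → replaces -7 → [-9, -5, -3]
-4 → replaces -3 → [-9, -5, -4]
-8 → replaces -5 → [-9, -8, -4]
-2 → extends → [-9, -8, -4, -2]
Four tails, so the longest strictly decreasing subsequence of the original has length 4.

4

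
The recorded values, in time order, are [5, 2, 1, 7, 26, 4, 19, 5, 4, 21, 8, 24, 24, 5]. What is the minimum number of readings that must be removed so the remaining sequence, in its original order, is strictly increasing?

Fewest deletions = n − (longest strictly increasing subsequence).
Patience tails:
5 → extends → [5]
2 → replaces 5 → [2]
1 → replaces 2 → [1]
7 → extends → [1, 7]
26 → extends → [1, 7, 26]
4 → replaces 7 → [1, 4, 26]
19 → replaces 26 → [1, 4, 19]
5 → replaces 19 → [1, 4, 5]
4 → already a tail → [1, 4, 5]
21 → extends → [1, 4, 5, 21]
8 → replaces 21 → [1, 4, 5, 8]
24 → extends → [1, 4, 5, 8, 24]
24 → already a tail → [1, 4, 5, 8, 24]
5 → already a tail → [1, 4, 5, 8, 24]
Longest strictly increasing subsequence has length 5, so deletions = 14 − 5 = 9.

9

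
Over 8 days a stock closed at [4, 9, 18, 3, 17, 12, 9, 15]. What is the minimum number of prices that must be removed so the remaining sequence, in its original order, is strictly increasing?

Fewest deletions = n − (longest strictly increasing subsequence).
i:      1  2  3  4  5  6  7  8
a[i]:   4  9 18  3 17 12  9 15
dp:     1  2  3  1  3  3  2  4
max dp = 4, so deletions = 8 − 4 = 4.

4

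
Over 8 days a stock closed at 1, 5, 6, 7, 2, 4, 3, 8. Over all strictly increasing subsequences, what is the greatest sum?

27

Let S[i] be the best sum of a strictly increasing subsequence ending at i:
i:      1  2  3  4  5  6  7  8
a[i]:   1  5  6  7  2  4  3  8
S:      1  6 12 19  3  7  6 27
Maximum is 27 (e.g. 1 + 5 + 6 + 7 + 8).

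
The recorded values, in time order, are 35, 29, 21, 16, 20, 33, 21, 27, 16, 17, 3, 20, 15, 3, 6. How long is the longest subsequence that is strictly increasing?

4

Let dp[i] be the length of the longest such subsequence ending at index i:
i:      1  2  3  4  5  6  7  8  9 10 11 12 13 14 15
a[i]:  35 29 21 16 20 33 21 27 16 17  3 20 15  3  6
dp:     1  1  1  1  2  3  3  4  1  2  1  3  2  1  2
Maximum dp value is 4.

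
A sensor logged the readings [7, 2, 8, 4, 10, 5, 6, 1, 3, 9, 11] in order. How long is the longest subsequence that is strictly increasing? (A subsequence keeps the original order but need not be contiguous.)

Let dp[i] be the length of the longest such subsequence ending at index i:
i:      1  2  3  4  5  6  7  8  9 10 11
a[i]:   7  2  8  4 10  5  6  1  3  9 11
dp:     1  1  2  2  3  3  4  1  2  5  6
Maximum dp value is 6.

6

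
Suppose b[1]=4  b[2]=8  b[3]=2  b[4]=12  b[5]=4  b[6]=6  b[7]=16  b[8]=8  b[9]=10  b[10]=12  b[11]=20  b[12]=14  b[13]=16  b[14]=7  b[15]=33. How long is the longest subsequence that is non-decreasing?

Track the smallest tail for each achievable length (allowing ties):
4 → extends → [4]
8 → extends → [4, 8]
2 → replaces 4 → [2, 8]
12 → extends → [2, 8, 12]
4 → replaces 8 → [2, 4, 12]
6 → replaces 12 → [2, 4, 6]
16 → extends → [2, 4, 6, 16]
8 → replaces 16 → [2, 4, 6, 8]
10 → extends → [2, 4, 6, 8, 10]
12 → extends → [2, 4, 6, 8, 10, 12]
20 → extends → [2, 4, 6, 8, 10, 12, 20]
14 → replaces 20 → [2, 4, 6, 8, 10, 12, 14]
16 → extends → [2, 4, 6, 8, 10, 12, 14, 16]
7 → replaces 8 → [2, 4, 6, 7, 10, 12, 14, 16]
33 → extends → [2, 4, 6, 7, 10, 12, 14, 16, 33]
Nine tails, so the longest non-decreasing subsequence has length 9 (e.g. 4, 4, 6, 8, 10, 12, 14, 16, 33).

9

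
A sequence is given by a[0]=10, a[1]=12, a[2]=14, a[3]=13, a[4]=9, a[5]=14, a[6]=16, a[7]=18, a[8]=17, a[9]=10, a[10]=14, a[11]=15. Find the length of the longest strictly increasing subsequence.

6

Track the smallest tail for each achievable length (strict):
10 → extends → [10]
12 → extends → [10, 12]
14 → extends → [10, 12, 14]
13 → replaces 14 → [10, 12, 13]
9 → replaces 10 → [9, 12, 13]
14 → extends → [9, 12, 13, 14]
16 → extends → [9, 12, 13, 14, 16]
18 → extends → [9, 12, 13, 14, 16, 18]
17 → replaces 18 → [9, 12, 13, 14, 16, 17]
10 → replaces 12 → [9, 10, 13, 14, 16, 17]
14 → already a tail → [9, 10, 13, 14, 16, 17]
15 → replaces 16 → [9, 10, 13, 14, 15, 17]
Six tails, so the longest strictly increasing subsequence has length 6 (e.g. 10, 12, 13, 14, 16, 18).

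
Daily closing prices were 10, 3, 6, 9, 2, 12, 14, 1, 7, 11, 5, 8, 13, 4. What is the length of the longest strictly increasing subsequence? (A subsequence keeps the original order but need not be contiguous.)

5

Track the smallest tail for each achievable length (strict):
10 → extends → [10]
3 → replaces 10 → [3]
6 → extends → [3, 6]
9 → extends → [3, 6, 9]
2 → replaces 3 → [2, 6, 9]
12 → extends → [2, 6, 9, 12]
14 → extends → [2, 6, 9, 12, 14]
1 → replaces 2 → [1, 6, 9, 12, 14]
7 → replaces 9 → [1, 6, 7, 12, 14]
11 → replaces 12 → [1, 6, 7, 11, 14]
5 → replaces 6 → [1, 5, 7, 11, 14]
8 → replaces 11 → [1, 5, 7, 8, 14]
13 → replaces 14 → [1, 5, 7, 8, 13]
4 → replaces 5 → [1, 4, 7, 8, 13]
Five tails, so the longest strictly increasing subsequence has length 5 (e.g. 3, 6, 9, 12, 14).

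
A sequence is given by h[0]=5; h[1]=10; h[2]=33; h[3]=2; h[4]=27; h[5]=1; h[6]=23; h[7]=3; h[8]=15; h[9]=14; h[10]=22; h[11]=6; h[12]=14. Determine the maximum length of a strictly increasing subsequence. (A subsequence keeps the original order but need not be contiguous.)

4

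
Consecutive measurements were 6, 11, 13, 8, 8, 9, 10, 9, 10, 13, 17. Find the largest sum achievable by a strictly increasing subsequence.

Let S[i] be the best sum of a strictly increasing subsequence ending at i:
i:      1  2  3  4  5  6  7  8  9 10 11
a[i]:   6 11 13  8  8  9 10  9 10 13 17
S:      6 17 30 14 14 23 33 23 33 46 63
Maximum is 63 (e.g. 6 + 8 + 9 + 10 + 13 + 17).

63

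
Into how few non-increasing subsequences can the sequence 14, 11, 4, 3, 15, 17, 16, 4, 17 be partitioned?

The minimum number of non-increasing subsequences covering a sequence equals the length of its longest strictly increasing subsequence.
LIS length is 4 (e.g. 14, 15, 16, 17), so 4 piles are needed.

4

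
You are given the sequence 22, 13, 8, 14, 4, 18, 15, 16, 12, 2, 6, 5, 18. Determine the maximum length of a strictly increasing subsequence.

Let dp[i] be the length of the longest such subsequence ending at index i:
i:      1  2  3  4  5  6  7  8  9 10 11 12 13
a[i]:  22 13  8 14  4 18 15 16 12  2  6  5 18
dp:     1  1  1  2  1  3  3  4  2  1  2  2  5
Maximum dp value is 5.

5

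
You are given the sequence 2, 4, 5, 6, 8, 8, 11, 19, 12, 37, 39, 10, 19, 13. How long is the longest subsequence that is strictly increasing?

9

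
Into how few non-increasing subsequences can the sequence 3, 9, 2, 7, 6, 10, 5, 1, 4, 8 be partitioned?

3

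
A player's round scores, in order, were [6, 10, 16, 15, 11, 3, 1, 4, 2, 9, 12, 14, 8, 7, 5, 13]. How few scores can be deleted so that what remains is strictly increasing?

Fewest deletions = n − (longest strictly increasing subsequence).
i:      1  2  3  4  5  6  7  8  9 10 11 12 13 14 15 16
a[i]:   6 10 16 15 11  3  1  4  2  9 12 14  8  7  5 13
dp:     1  2  3  3  3  1  1  2  2  3  4  5  3  3  3  5
max dp = 5, so deletions = 16 − 5 = 11.

11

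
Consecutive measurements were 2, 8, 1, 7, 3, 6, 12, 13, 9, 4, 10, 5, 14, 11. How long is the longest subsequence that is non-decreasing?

6

Track the smallest tail for each achievable length (allowing ties):
2 → extends → [2]
8 → extends → [2, 8]
1 → replaces 2 → [1, 8]
7 → replaces 8 → [1, 7]
3 → replaces 7 → [1, 3]
6 → extends → [1, 3, 6]
12 → extends → [1, 3, 6, 12]
13 → extends → [1, 3, 6, 12, 13]
9 → replaces 12 → [1, 3, 6, 9, 13]
4 → replaces 6 → [1, 3, 4, 9, 13]
10 → replaces 13 → [1, 3, 4, 9, 10]
5 → replaces 9 → [1, 3, 4, 5, 10]
14 → extends → [1, 3, 4, 5, 10, 14]
11 → replaces 14 → [1, 3, 4, 5, 10, 11]
Six tails, so the longest non-decreasing subsequence has length 6 (e.g. 2, 3, 6, 12, 13, 14).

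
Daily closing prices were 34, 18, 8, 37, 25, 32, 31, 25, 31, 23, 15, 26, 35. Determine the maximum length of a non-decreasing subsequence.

5

Track the smallest tail for each achievable length (allowing ties):
34 → extends → [34]
18 → replaces 34 → [18]
8 → replaces 18 → [8]
37 → extends → [8, 37]
25 → replaces 37 → [8, 25]
32 → extends → [8, 25, 32]
31 → replaces 32 → [8, 25, 31]
25 → replaces 31 → [8, 25, 25]
31 → extends → [8, 25, 25, 31]
23 → replaces 25 → [8, 23, 25, 31]
15 → replaces 23 → [8, 15, 25, 31]
26 → replaces 31 → [8, 15, 25, 26]
35 → extends → [8, 15, 25, 26, 35]
Five tails, so the longest non-decreasing subsequence has length 5 (e.g. 18, 25, 31, 31, 35).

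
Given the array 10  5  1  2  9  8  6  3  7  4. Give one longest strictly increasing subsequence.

1, 2, 6, 7

Patience tails give the LIS length; then backtrack through the dp parents:
10 → extends → [10]
5 → replaces 10 → [5]
1 → replaces 5 → [1]
2 → extends → [1, 2]
9 → extends → [1, 2, 9]
8 → replaces 9 → [1, 2, 8]
6 → replaces 8 → [1, 2, 6]
3 → replaces 6 → [1, 2, 3]
7 → extends → [1, 2, 3, 7]
4 → replaces 7 → [1, 2, 3, 4]
Length 4; one witness is 1, 2, 6, 7.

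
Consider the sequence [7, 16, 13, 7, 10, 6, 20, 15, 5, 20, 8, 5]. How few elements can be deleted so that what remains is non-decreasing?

Fewest deletions = n − (longest non-decreasing subsequence).
Patience tails:
7 → extends → [7]
16 → extends → [7, 16]
13 → replaces 16 → [7, 13]
7 → replaces 13 → [7, 7]
10 → extends → [7, 7, 10]
6 → replaces 7 → [6, 7, 10]
20 → extends → [6, 7, 10, 20]
15 → replaces 20 → [6, 7, 10, 15]
5 → replaces 6 → [5, 7, 10, 15]
20 → extends → [5, 7, 10, 15, 20]
8 → replaces 10 → [5, 7, 8, 15, 20]
5 → replaces 7 → [5, 5, 8, 15, 20]
Longest non-decreasing subsequence has length 5, so deletions = 12 − 5 = 7.

7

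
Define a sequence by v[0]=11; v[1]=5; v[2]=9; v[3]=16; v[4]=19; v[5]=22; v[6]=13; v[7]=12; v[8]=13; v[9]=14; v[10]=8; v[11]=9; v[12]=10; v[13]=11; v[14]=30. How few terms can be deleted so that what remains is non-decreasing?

Fewest deletions = n − (longest non-decreasing subsequence).
Patience tails:
11 → extends → [11]
5 → replaces 11 → [5]
9 → extends → [5, 9]
16 → extends → [5, 9, 16]
19 → extends → [5, 9, 16, 19]
22 → extends → [5, 9, 16, 19, 22]
13 → replaces 16 → [5, 9, 13, 19, 22]
12 → replaces 13 → [5, 9, 12, 19, 22]
13 → replaces 19 → [5, 9, 12, 13, 22]
14 → replaces 22 → [5, 9, 12, 13, 14]
8 → replaces 9 → [5, 8, 12, 13, 14]
9 → replaces 12 → [5, 8, 9, 13, 14]
10 → replaces 13 → [5, 8, 9, 10, 14]
11 → replaces 14 → [5, 8, 9, 10, 11]
30 → extends → [5, 8, 9, 10, 11, 30]
Longest non-decreasing subsequence has length 6, so deletions = 15 − 6 = 9.

9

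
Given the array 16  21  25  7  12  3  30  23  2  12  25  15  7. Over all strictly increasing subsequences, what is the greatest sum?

Let S[i] be the best sum of a strictly increasing subsequence ending at i:
i:      1  2  3  4  5  6  7  8  9 10 11 12 13
a[i]:  16 21 25  7 12  3 30 23  2 12 25 15  7
S:     16 37 62  7 19  3 92 60  2 19 85 34 10
Maximum is 92 (e.g. 16 + 21 + 25 + 30).

92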